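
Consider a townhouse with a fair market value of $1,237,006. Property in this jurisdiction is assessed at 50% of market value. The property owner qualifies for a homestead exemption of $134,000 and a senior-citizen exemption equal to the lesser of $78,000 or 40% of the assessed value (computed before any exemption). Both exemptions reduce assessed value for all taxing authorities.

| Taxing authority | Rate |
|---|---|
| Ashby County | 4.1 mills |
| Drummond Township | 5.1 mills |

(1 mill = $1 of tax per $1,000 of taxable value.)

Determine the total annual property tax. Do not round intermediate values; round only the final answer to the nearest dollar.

$3,740

Assessed value = $1,237,006 × 0.5 = $618,503
Senior-citizen exemption = min($78,000, 40% × $618,503) = min($78,000, $247,401.2) = $78,000 (dollar cap binds)
Taxable value = $618,503 − $134,000 − $78,000 = $406,503
Ashby County: $406,503 × 0.0041 = $1,666.6623
Drummond Township: $406,503 × 0.0051 = $2,073.1653
Total = $3,739.8276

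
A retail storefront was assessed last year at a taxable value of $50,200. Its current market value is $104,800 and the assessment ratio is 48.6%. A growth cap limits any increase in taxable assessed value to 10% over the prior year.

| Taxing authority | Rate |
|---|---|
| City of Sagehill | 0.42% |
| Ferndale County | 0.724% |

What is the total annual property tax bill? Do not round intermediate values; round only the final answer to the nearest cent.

$582.67

Uncapped assessed value = $104,800 × 0.486 = $50,932.8
Cap limit = $50,200 × 1.1 = $55,220
Taxable assessed value = min($50,932.8, $55,220) = $50,932.8 (cap does not bind)
City of Sagehill: $50,932.8 × 0.0042 = $213.91776
Ferndale County: $50,932.8 × 0.00724 = $368.753472
Total = $582.671232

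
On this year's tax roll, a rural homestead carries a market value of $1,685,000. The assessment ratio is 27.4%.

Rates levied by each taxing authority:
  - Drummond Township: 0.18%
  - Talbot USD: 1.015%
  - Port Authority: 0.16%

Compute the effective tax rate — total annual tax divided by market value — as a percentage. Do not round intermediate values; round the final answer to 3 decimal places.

Assessed value = $1,685,000 × 0.274 = $461,690
Drummond Township: $461,690 × 0.0018 = $831.042
Talbot USD: $461,690 × 0.01015 = $4,686.1535
Port Authority: $461,690 × 0.0016 = $738.704
Total tax = $6,255.8995
Effective rate = $6,255.8995 ÷ $1,685,000 = 0.371% of market value

0.371%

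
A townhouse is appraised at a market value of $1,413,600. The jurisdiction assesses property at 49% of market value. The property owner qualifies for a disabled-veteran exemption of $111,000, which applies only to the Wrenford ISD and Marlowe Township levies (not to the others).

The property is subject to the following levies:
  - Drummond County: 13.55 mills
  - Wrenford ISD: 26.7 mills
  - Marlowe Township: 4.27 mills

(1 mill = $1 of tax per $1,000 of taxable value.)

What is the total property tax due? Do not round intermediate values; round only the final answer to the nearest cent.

$27,399.73

Assessed value = $1,413,600 × 0.49 = $692,664
Drummond County: $692,664 × 0.01355 = $9,385.5972
Wrenford ISD: ($692,664 − $111,000) × 0.0267 = $581,664 × 0.0267 = $15,530.4288
Marlowe Township: ($692,664 − $111,000) × 0.00427 = $581,664 × 0.00427 = $2,483.70528
Total = $27,399.73128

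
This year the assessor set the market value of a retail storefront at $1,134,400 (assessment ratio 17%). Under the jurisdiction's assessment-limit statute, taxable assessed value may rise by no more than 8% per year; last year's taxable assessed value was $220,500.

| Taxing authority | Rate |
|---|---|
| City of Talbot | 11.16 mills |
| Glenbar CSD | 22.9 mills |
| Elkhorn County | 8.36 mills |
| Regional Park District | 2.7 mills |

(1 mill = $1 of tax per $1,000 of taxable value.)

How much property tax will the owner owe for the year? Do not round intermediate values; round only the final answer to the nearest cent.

$8,701.30

Uncapped assessed value = $1,134,400 × 0.17 = $192,848
Cap limit = $220,500 × 1.08 = $238,140
Taxable assessed value = min($192,848, $238,140) = $192,848 (cap does not bind)
City of Talbot: $192,848 × 0.01116 = $2,152.18368
Glenbar CSD: $192,848 × 0.0229 = $4,416.2192
Elkhorn County: $192,848 × 0.00836 = $1,612.20928
Regional Park District: $192,848 × 0.0027 = $520.6896
Total = $8,701.30176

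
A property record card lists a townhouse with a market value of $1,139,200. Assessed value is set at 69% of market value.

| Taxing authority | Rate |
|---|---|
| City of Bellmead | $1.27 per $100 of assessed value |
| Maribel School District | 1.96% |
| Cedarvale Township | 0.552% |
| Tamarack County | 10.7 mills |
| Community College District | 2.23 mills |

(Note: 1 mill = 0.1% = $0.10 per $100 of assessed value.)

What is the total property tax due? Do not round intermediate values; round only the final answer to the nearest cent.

Assessed value = $1,139,200 × 0.69 = $786,048
City of Bellmead: $786,048 × 0.0127 = $9,982.8096
Maribel School District: $786,048 × 0.0196 = $15,406.5408
Cedarvale Township: $786,048 × 0.00552 = $4,338.98496
Tamarack County: $786,048 × 0.0107 = $8,410.7136
Community College District: $786,048 × 0.00223 = $1,752.88704
Total = $39,891.936

$39,891.94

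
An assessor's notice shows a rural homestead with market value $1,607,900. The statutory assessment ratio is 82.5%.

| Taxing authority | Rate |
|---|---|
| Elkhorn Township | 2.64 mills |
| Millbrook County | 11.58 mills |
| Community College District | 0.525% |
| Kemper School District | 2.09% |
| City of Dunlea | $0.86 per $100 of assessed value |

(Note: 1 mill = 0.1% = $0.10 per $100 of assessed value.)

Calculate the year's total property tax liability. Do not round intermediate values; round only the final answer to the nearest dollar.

$64,960

Assessed value = $1,607,900 × 0.825 = $1,326,517.5
Elkhorn Township: $1,326,517.5 × 0.00264 = $3,502.0062
Millbrook County: $1,326,517.5 × 0.01158 = $15,361.07265
Community College District: $1,326,517.5 × 0.00525 = $6,964.216875
Kemper School District: $1,326,517.5 × 0.0209 = $27,724.21575
City of Dunlea: $1,326,517.5 × 0.0086 = $11,408.0505
Total = $64,959.561975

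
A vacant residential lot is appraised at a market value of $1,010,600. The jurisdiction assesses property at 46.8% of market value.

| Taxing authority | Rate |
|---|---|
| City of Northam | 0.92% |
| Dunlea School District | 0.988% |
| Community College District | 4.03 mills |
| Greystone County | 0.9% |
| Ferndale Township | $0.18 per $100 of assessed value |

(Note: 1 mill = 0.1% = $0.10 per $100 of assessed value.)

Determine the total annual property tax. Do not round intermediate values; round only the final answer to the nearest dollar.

$16,038

Assessed value = $1,010,600 × 0.468 = $472,960.8
City of Northam: $472,960.8 × 0.0092 = $4,351.23936
Dunlea School District: $472,960.8 × 0.00988 = $4,672.852704
Community College District: $472,960.8 × 0.00403 = $1,906.032024
Greystone County: $472,960.8 × 0.009 = $4,256.6472
Ferndale Township: $472,960.8 × 0.0018 = $851.32944
Total = $16,038.100728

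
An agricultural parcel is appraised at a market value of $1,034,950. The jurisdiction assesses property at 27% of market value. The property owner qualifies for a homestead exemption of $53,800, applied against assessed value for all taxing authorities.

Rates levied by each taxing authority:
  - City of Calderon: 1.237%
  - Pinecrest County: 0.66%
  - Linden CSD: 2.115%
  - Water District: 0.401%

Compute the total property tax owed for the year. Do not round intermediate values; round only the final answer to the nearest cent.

Assessed value = $1,034,950 × 0.27 = $279,436.5
Taxable value = $279,436.5 − $53,800 = $225,636.5
City of Calderon: $225,636.5 × 0.01237 = $2,791.123505
Pinecrest County: $225,636.5 × 0.0066 = $1,489.2009
Linden CSD: $225,636.5 × 0.02115 = $4,772.211975
Water District: $225,636.5 × 0.00401 = $904.802365
Total = $2,791.123505 + $1,489.2009 + $4,772.211975 + $904.802365 = $9,957.338745

$9,957.34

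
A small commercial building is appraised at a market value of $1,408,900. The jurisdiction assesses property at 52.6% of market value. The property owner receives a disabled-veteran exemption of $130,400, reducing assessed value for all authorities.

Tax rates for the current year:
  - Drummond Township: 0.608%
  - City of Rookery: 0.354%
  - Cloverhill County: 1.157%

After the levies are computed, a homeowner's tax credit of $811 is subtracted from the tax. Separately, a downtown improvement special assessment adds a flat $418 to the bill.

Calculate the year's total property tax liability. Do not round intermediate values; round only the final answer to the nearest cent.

$12,547.34

Assessed value = $1,408,900 × 0.526 = $741,081.4
Taxable value = $741,081.4 − $130,400 = $610,681.4
Drummond Township: $610,681.4 × 0.00608 = $3,712.942912
City of Rookery: $610,681.4 × 0.00354 = $2,161.812156
Cloverhill County: $610,681.4 × 0.01157 = $7,065.583798
Levies subtotal = $12,940.338866
After credit = $12,940.338866 − $811 = $12,129.338866
Total = $12,129.338866 + $418 = $12,547.338866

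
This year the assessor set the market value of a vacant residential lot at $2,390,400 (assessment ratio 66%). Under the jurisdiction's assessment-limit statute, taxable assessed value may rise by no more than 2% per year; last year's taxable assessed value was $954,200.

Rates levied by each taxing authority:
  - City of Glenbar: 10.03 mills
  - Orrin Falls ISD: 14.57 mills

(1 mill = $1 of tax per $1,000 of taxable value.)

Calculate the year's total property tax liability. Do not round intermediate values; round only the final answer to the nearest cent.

$23,942.79

Uncapped assessed value = $2,390,400 × 0.66 = $1,577,664
Cap limit = $954,200 × 1.02 = $973,284
Taxable assessed value = min($1,577,664, $973,284) = $973,284 (cap binds)
City of Glenbar: $973,284 × 0.01003 = $9,762.03852
Orrin Falls ISD: $973,284 × 0.01457 = $14,180.74788
Total = $23,942.7864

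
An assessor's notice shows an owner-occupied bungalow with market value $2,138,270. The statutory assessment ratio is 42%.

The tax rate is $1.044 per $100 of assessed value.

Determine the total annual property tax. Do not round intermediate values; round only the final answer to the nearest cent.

Assessed value = $2,138,270 × 0.42 = $898,073.4
Tax = $898,073.4 × 0.01044 = $9,375.886296

$9,375.89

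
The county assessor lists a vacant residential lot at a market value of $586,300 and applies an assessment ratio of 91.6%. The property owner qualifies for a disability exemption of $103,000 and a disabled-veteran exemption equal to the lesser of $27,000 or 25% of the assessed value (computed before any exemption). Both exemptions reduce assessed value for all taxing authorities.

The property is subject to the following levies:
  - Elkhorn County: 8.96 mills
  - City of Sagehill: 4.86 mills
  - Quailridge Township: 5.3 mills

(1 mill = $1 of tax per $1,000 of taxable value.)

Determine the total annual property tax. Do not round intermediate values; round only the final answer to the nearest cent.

Assessed value = $586,300 × 0.916 = $537,050.8
Disabled-veteran exemption = min($27,000, 25% × $537,050.8) = min($27,000, $134,262.7) = $27,000 (dollar cap binds)
Taxable value = $537,050.8 − $103,000 − $27,000 = $407,050.8
Elkhorn County: $407,050.8 × 0.00896 = $3,647.175168
City of Sagehill: $407,050.8 × 0.00486 = $1,978.266888
Quailridge Township: $407,050.8 × 0.0053 = $2,157.36924
Total = $7,782.811296

$7,782.81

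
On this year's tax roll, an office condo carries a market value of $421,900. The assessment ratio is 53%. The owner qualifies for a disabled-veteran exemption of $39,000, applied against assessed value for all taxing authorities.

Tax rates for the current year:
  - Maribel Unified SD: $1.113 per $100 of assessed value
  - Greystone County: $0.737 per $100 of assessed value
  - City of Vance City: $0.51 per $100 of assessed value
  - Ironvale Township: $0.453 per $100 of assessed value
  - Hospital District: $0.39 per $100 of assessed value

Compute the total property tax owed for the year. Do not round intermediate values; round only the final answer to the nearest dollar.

$5,913

Assessed value = $421,900 × 0.53 = $223,607
Taxable value = $223,607 − $39,000 = $184,607
Maribel Unified SD: $184,607 × 0.01113 = $2,054.67591
Greystone County: $184,607 × 0.00737 = $1,360.55359
City of Vance City: $184,607 × 0.0051 = $941.4957
Ironvale Township: $184,607 × 0.00453 = $836.26971
Hospital District: $184,607 × 0.0039 = $719.9673
Total = $2,054.67591 + $1,360.55359 + $941.4957 + $836.26971 + $719.9673 = $5,912.96221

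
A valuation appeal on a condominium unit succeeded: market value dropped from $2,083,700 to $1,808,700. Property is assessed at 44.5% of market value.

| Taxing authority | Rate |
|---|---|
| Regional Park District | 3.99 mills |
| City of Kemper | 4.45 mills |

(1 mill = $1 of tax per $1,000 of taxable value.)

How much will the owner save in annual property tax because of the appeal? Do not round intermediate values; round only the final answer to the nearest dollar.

Old assessed value = $2,083,700 × 0.445 = $927,246.5
New assessed value = $1,808,700 × 0.445 = $804,871.5
Combined rate = 0.00399 + 0.00445 = 0.00844
Old tax = $927,246.5 × 0.00844 = $7,825.96046
New tax = $804,871.5 × 0.00844 = $6,793.11546
Reduction = $7,825.96046 − $6,793.11546 = $1,032.845

$1,033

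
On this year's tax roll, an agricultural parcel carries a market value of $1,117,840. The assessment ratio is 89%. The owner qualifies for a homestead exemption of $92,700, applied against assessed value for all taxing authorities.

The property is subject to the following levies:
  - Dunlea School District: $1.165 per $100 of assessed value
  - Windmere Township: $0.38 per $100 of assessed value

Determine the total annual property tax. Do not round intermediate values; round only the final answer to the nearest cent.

$13,938.64

Assessed value = $1,117,840 × 0.89 = $994,877.6
Taxable value = $994,877.6 − $92,700 = $902,177.6
Dunlea School District: $902,177.6 × 0.01165 = $10,510.36904
Windmere Township: $902,177.6 × 0.0038 = $3,428.27488
Total = $10,510.36904 + $3,428.27488 = $13,938.64392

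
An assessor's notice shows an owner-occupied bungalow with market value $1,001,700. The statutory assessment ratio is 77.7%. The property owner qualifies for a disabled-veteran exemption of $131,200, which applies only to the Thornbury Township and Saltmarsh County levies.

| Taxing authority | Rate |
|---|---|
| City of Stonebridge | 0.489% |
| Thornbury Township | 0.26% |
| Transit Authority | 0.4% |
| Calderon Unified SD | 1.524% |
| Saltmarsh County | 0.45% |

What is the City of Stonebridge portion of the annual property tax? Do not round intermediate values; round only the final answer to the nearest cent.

$3,805.99

Assessed value = $1,001,700 × 0.777 = $778,320.9
City of Stonebridge taxable value = $778,320.9 (exemption does not apply)
City of Stonebridge levy = $778,320.9 × 0.00489 = $3,805.989201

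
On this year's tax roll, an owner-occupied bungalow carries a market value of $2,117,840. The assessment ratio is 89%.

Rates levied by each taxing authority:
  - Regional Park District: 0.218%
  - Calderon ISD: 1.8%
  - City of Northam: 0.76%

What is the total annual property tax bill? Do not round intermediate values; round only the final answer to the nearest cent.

$52,361.90

Assessed value = $2,117,840 × 0.89 = $1,884,877.6
Regional Park District: $1,884,877.6 × 0.00218 = $4,109.033168
Calderon ISD: $1,884,877.6 × 0.018 = $33,927.7968
City of Northam: $1,884,877.6 × 0.0076 = $14,325.06976
Total = $4,109.033168 + $33,927.7968 + $14,325.06976 = $52,361.899728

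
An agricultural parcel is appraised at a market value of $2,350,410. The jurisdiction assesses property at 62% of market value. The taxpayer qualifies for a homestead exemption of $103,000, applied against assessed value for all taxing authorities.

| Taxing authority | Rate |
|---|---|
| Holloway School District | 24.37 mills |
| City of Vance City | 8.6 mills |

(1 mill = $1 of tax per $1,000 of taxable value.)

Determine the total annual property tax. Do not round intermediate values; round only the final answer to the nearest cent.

$44,649.76

Assessed value = $2,350,410 × 0.62 = $1,457,254.2
Taxable value = $1,457,254.2 − $103,000 = $1,354,254.2
Holloway School District: $1,354,254.2 × 0.02437 = $33,003.174854
City of Vance City: $1,354,254.2 × 0.0086 = $11,646.58612
Total = $33,003.174854 + $11,646.58612 = $44,649.760974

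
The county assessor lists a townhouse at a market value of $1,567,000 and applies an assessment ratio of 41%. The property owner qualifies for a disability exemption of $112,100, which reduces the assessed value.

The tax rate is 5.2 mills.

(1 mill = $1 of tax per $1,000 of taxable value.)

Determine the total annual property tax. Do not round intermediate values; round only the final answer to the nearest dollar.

Assessed value = $1,567,000 × 0.41 = $642,470
Taxable value = $642,470 − $112,100 = $530,370
Tax = $530,370 × 0.0052 = $2,757.924

$2,758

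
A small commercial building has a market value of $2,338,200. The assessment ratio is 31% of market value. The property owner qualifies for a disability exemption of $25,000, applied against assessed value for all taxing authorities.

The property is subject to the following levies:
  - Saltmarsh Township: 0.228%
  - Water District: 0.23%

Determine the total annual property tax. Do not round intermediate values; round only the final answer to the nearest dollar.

$3,205

Assessed value = $2,338,200 × 0.31 = $724,842
Taxable value = $724,842 − $25,000 = $699,842
Saltmarsh Township: $699,842 × 0.00228 = $1,595.63976
Water District: $699,842 × 0.0023 = $1,609.6366
Total = $1,595.63976 + $1,609.6366 = $3,205.27636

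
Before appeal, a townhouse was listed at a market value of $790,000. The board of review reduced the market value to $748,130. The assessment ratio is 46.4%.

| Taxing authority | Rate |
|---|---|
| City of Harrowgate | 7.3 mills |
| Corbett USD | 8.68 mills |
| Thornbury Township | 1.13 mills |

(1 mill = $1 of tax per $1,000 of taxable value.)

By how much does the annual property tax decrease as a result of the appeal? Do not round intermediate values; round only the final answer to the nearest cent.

Old assessed value = $790,000 × 0.464 = $366,560
New assessed value = $748,130 × 0.464 = $347,132.32
Combined rate = 0.0073 + 0.00868 + 0.00113 = 0.01711
Old tax = $366,560 × 0.01711 = $6,271.8416
New tax = $347,132.32 × 0.01711 = $5,939.4339952
Reduction = $6,271.8416 − $5,939.4339952 = $332.4076048

$332.41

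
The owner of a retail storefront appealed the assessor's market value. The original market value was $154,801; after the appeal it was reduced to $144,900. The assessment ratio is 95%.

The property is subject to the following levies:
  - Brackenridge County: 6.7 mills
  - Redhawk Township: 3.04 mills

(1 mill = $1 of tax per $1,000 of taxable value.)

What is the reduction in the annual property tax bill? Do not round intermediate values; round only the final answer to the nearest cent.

Old assessed value = $154,801 × 0.95 = $147,060.95
New assessed value = $144,900 × 0.95 = $137,655
Combined rate = 0.0067 + 0.00304 = 0.00974
Old tax = $147,060.95 × 0.00974 = $1,432.373653
New tax = $137,655 × 0.00974 = $1,340.7597
Reduction = $1,432.373653 − $1,340.7597 = $91.613953

$91.61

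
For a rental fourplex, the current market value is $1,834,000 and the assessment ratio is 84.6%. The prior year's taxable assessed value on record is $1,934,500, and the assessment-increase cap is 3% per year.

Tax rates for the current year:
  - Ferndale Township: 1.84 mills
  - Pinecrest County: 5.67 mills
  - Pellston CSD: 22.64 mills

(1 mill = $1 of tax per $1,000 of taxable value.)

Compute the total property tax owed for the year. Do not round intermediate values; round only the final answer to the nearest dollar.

Uncapped assessed value = $1,834,000 × 0.846 = $1,551,564
Cap limit = $1,934,500 × 1.03 = $1,992,535
Taxable assessed value = min($1,551,564, $1,992,535) = $1,551,564 (cap does not bind)
Ferndale Township: $1,551,564 × 0.00184 = $2,854.87776
Pinecrest County: $1,551,564 × 0.00567 = $8,797.36788
Pellston CSD: $1,551,564 × 0.02264 = $35,127.40896
Total = $46,779.6546

$46,780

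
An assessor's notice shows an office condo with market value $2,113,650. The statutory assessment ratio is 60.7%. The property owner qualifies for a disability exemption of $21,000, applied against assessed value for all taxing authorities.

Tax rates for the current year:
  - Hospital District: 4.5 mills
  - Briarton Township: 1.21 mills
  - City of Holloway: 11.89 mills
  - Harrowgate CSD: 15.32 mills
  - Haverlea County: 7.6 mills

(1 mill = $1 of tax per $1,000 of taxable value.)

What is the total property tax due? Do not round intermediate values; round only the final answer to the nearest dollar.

Assessed value = $2,113,650 × 0.607 = $1,282,985.55
Taxable value = $1,282,985.55 − $21,000 = $1,261,985.55
Hospital District: $1,261,985.55 × 0.0045 = $5,678.934975
Briarton Township: $1,261,985.55 × 0.00121 = $1,527.0025155
City of Holloway: $1,261,985.55 × 0.01189 = $15,005.0081895
Harrowgate CSD: $1,261,985.55 × 0.01532 = $19,333.618626
Haverlea County: $1,261,985.55 × 0.0076 = $9,591.09018
Total = $5,678.934975 + $1,527.0025155 + $15,005.0081895 + $19,333.618626 + $9,591.09018 = $51,135.654486

$51,136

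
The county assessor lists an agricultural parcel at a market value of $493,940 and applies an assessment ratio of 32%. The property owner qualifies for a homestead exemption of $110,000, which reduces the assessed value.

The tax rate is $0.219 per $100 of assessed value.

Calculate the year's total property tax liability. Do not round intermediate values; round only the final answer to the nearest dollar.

$105

Assessed value = $493,940 × 0.32 = $158,060.8
Taxable value = $158,060.8 − $110,000 = $48,060.8
Tax = $48,060.8 × 0.00219 = $105.253152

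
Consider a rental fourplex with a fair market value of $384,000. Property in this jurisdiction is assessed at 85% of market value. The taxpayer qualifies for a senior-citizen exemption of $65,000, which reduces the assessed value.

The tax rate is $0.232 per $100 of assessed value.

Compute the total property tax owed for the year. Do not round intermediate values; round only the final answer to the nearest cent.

$606.45

Assessed value = $384,000 × 0.85 = $326,400
Taxable value = $326,400 − $65,000 = $261,400
Tax = $261,400 × 0.00232 = $606.448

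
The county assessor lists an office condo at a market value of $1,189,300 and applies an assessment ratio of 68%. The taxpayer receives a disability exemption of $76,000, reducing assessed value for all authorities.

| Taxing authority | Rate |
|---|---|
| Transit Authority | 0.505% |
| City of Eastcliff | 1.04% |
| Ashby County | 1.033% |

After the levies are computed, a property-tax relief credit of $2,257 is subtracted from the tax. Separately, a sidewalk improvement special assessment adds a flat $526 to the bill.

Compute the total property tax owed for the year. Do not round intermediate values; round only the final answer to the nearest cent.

$17,158.62

Assessed value = $1,189,300 × 0.68 = $808,724
Taxable value = $808,724 − $76,000 = $732,724
Transit Authority: $732,724 × 0.00505 = $3,700.2562
City of Eastcliff: $732,724 × 0.0104 = $7,620.3296
Ashby County: $732,724 × 0.01033 = $7,569.03892
Levies subtotal = $18,889.62472
After credit = $18,889.62472 − $2,257 = $16,632.62472
Total = $16,632.62472 + $526 = $17,158.62472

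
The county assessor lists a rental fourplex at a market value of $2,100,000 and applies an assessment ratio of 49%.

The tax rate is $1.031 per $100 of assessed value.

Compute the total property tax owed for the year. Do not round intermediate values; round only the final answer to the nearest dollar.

$10,609

Assessed value = $2,100,000 × 0.49 = $1,029,000
Tax = $1,029,000 × 0.01031 = $10,608.99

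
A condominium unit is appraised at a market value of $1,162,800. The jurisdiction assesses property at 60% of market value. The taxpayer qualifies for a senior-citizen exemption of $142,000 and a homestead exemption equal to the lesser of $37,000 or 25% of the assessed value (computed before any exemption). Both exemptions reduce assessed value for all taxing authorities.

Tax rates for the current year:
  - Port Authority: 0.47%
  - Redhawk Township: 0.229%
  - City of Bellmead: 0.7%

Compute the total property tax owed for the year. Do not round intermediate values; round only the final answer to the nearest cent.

$7,256.33

Assessed value = $1,162,800 × 0.6 = $697,680
Homestead exemption = min($37,000, 25% × $697,680) = min($37,000, $174,420) = $37,000 (dollar cap binds)
Taxable value = $697,680 − $142,000 − $37,000 = $518,680
Port Authority: $518,680 × 0.0047 = $2,437.796
Redhawk Township: $518,680 × 0.00229 = $1,187.7772
City of Bellmead: $518,680 × 0.007 = $3,630.76
Total = $7,256.3332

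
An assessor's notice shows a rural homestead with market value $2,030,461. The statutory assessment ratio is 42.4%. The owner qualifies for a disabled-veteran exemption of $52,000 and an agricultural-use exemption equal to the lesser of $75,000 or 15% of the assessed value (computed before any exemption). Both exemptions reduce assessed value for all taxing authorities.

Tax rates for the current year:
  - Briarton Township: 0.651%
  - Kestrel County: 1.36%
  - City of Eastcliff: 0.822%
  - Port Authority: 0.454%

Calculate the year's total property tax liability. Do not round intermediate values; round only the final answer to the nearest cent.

$24,123.80

Assessed value = $2,030,461 × 0.424 = $860,915.464
Agricultural-use exemption = min($75,000, 15% × $860,915.464) = min($75,000, $129,137.3196) = $75,000 (dollar cap binds)
Taxable value = $860,915.464 − $52,000 − $75,000 = $733,915.464
Briarton Township: $733,915.464 × 0.00651 = $4,777.78967064
Kestrel County: $733,915.464 × 0.0136 = $9,981.2503104
City of Eastcliff: $733,915.464 × 0.00822 = $6,032.78511408
Port Authority: $733,915.464 × 0.00454 = $3,331.97620656
Total = $24,123.80130168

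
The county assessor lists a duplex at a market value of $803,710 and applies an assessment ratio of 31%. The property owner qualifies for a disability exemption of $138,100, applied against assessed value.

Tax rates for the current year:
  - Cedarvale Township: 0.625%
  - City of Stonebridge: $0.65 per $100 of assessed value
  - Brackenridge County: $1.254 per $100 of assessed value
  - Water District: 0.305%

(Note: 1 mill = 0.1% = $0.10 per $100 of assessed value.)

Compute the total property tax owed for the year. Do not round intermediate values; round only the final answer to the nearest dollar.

$3,147

Assessed value = $803,710 × 0.31 = $249,150.1
Taxable value = $249,150.1 − $138,100 = $111,050.1
Cedarvale Township: $111,050.1 × 0.00625 = $694.063125
City of Stonebridge: $111,050.1 × 0.0065 = $721.82565
Brackenridge County: $111,050.1 × 0.01254 = $1,392.568254
Water District: $111,050.1 × 0.00305 = $338.702805
Total = $3,147.159834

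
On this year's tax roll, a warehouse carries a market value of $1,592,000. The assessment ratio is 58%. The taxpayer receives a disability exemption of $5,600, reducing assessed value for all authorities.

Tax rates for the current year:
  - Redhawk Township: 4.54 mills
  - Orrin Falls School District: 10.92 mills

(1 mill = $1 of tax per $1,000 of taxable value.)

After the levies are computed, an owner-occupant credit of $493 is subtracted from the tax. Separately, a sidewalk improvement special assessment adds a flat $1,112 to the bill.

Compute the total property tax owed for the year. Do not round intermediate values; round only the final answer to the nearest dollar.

Assessed value = $1,592,000 × 0.58 = $923,360
Taxable value = $923,360 − $5,600 = $917,760
Redhawk Township: $917,760 × 0.00454 = $4,166.6304
Orrin Falls School District: $917,760 × 0.01092 = $10,021.9392
Levies subtotal = $14,188.5696
After credit = $14,188.5696 − $493 = $13,695.5696
Total = $13,695.5696 + $1,112 = $14,807.5696

$14,808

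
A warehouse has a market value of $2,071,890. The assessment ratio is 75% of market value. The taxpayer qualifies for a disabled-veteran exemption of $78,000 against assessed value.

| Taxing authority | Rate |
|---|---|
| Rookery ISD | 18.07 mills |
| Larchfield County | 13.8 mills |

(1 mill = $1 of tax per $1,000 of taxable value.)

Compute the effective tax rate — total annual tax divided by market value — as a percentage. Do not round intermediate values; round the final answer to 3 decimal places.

Assessed value = $2,071,890 × 0.75 = $1,553,917.5
Taxable value = $1,553,917.5 − $78,000 = $1,475,917.5
Rookery ISD: $1,475,917.5 × 0.01807 = $26,669.829225
Larchfield County: $1,475,917.5 × 0.0138 = $20,367.6615
Total tax = $47,037.490725
Effective rate = $47,037.490725 ÷ $2,071,890 = 2.270% of market value

2.270%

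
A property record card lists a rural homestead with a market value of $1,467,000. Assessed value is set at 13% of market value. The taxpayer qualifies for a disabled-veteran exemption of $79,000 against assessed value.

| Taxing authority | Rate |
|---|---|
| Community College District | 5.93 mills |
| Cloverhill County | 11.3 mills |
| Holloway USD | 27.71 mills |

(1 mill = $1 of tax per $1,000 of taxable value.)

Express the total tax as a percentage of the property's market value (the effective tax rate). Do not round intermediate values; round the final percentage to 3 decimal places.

Assessed value = $1,467,000 × 0.13 = $190,710
Taxable value = $190,710 − $79,000 = $111,710
Community College District: $111,710 × 0.00593 = $662.4403
Cloverhill County: $111,710 × 0.0113 = $1,262.323
Holloway USD: $111,710 × 0.02771 = $3,095.4841
Total tax = $5,020.2474
Effective rate = $5,020.2474 ÷ $1,467,000 = 0.342% of market value

0.342%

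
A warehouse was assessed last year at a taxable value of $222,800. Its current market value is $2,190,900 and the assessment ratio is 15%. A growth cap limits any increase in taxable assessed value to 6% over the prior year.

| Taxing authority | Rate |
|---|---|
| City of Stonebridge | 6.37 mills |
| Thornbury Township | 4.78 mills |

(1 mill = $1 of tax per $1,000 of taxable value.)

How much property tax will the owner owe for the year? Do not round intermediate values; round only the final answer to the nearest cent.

Uncapped assessed value = $2,190,900 × 0.15 = $328,635
Cap limit = $222,800 × 1.06 = $236,168
Taxable assessed value = min($328,635, $236,168) = $236,168 (cap binds)
City of Stonebridge: $236,168 × 0.00637 = $1,504.39016
Thornbury Township: $236,168 × 0.00478 = $1,128.88304
Total = $2,633.2732

$2,633.27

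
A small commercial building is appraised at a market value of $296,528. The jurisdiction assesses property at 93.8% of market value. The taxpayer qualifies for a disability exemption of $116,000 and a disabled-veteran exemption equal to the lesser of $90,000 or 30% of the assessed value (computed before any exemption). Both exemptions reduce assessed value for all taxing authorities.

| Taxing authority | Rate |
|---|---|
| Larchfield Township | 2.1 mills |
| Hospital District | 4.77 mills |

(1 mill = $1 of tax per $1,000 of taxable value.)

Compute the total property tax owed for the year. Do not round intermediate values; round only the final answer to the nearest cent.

Assessed value = $296,528 × 0.938 = $278,143.264
Disabled-veteran exemption = min($90,000, 30% × $278,143.264) = min($90,000, $83,442.9792) = $83,442.9792 (percentage binds)
Taxable value = $278,143.264 − $116,000 − $83,442.9792 = $78,700.2848
Larchfield Township: $78,700.2848 × 0.0021 = $165.27059808
Hospital District: $78,700.2848 × 0.00477 = $375.400358496
Total = $540.670956576

$540.67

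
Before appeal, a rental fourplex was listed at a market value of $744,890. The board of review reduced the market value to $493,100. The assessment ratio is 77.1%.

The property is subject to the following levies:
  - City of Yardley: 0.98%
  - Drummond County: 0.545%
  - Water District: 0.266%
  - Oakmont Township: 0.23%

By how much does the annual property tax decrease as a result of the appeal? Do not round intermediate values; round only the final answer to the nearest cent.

$3,923.37

Old assessed value = $744,890 × 0.771 = $574,310.19
New assessed value = $493,100 × 0.771 = $380,180.1
Combined rate = 0.0098 + 0.00545 + 0.00266 + 0.0023 = 0.02021
Old tax = $574,310.19 × 0.02021 = $11,606.8089399
New tax = $380,180.1 × 0.02021 = $7,683.439821
Reduction = $11,606.8089399 − $7,683.439821 = $3,923.3691189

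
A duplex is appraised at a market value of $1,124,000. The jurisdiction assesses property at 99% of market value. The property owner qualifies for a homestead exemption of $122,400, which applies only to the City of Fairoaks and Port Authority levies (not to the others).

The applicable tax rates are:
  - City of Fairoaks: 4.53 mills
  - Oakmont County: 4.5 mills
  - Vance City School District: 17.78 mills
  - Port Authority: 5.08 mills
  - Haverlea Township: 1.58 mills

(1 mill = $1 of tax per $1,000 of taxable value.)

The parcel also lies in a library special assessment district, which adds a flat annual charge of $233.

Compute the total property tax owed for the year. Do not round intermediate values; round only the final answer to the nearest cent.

Assessed value = $1,124,000 × 0.99 = $1,112,760
City of Fairoaks: ($1,112,760 − $122,400) × 0.00453 = $990,360 × 0.00453 = $4,486.3308
Oakmont County: $1,112,760 × 0.0045 = $5,007.42
Vance City School District: $1,112,760 × 0.01778 = $19,784.8728
Port Authority: ($1,112,760 − $122,400) × 0.00508 = $990,360 × 0.00508 = $5,031.0288
Haverlea Township: $1,112,760 × 0.00158 = $1,758.1608
Levies subtotal = $36,067.8132
Total = $36,067.8132 + $233 = $36,300.8132

$36,300.81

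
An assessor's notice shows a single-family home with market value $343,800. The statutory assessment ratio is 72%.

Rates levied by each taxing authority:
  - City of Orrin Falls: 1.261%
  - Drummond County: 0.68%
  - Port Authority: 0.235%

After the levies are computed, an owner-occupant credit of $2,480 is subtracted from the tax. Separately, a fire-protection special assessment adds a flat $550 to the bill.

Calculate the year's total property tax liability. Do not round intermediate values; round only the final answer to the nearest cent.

Assessed value = $343,800 × 0.72 = $247,536
City of Orrin Falls: $247,536 × 0.01261 = $3,121.42896
Drummond County: $247,536 × 0.0068 = $1,683.2448
Port Authority: $247,536 × 0.00235 = $581.7096
Levies subtotal = $5,386.38336
After credit = $5,386.38336 − $2,480 = $2,906.38336
Total = $2,906.38336 + $550 = $3,456.38336

$3,456.38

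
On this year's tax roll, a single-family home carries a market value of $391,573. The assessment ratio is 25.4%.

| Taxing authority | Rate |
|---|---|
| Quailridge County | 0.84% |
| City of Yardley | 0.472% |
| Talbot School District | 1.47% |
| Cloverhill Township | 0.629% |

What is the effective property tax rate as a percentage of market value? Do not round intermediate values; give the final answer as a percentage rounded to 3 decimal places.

Assessed value = $391,573 × 0.254 = $99,459.542
Quailridge County: $99,459.542 × 0.0084 = $835.4601528
City of Yardley: $99,459.542 × 0.00472 = $469.44903824
Talbot School District: $99,459.542 × 0.0147 = $1,462.0552674
Cloverhill Township: $99,459.542 × 0.00629 = $625.60051918
Total tax = $3,392.56497762
Effective rate = $3,392.56497762 ÷ $391,573 = 0.866% of market value

0.866%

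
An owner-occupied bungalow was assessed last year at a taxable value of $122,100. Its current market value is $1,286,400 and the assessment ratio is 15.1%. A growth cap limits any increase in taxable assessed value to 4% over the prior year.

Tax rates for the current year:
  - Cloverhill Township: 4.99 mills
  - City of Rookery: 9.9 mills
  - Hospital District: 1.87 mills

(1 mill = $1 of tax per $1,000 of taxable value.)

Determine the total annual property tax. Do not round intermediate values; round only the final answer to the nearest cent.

$2,128.25

Uncapped assessed value = $1,286,400 × 0.151 = $194,246.4
Cap limit = $122,100 × 1.04 = $126,984
Taxable assessed value = min($194,246.4, $126,984) = $126,984 (cap binds)
Cloverhill Township: $126,984 × 0.00499 = $633.65016
City of Rookery: $126,984 × 0.0099 = $1,257.1416
Hospital District: $126,984 × 0.00187 = $237.46008
Total = $2,128.25184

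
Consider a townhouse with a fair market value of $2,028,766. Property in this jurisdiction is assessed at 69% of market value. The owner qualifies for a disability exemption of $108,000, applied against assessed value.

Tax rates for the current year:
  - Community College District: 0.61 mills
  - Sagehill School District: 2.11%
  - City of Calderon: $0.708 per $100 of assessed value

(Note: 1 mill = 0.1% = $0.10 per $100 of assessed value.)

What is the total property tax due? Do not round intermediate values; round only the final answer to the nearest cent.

$37,192.32

Assessed value = $2,028,766 × 0.69 = $1,399,848.54
Taxable value = $1,399,848.54 − $108,000 = $1,291,848.54
Community College District: $1,291,848.54 × 0.00061 = $788.0276094
Sagehill School District: $1,291,848.54 × 0.0211 = $27,258.004194
City of Calderon: $1,291,848.54 × 0.00708 = $9,146.2876632
Total = $37,192.3194666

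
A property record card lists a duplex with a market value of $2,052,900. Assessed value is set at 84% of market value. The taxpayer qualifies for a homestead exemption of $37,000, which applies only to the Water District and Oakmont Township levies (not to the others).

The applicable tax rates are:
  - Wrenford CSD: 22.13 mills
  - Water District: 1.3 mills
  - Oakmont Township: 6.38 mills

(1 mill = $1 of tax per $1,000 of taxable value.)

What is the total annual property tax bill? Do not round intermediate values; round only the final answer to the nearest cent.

Assessed value = $2,052,900 × 0.84 = $1,724,436
Wrenford CSD: $1,724,436 × 0.02213 = $38,161.76868
Water District: ($1,724,436 − $37,000) × 0.0013 = $1,687,436 × 0.0013 = $2,193.6668
Oakmont Township: ($1,724,436 − $37,000) × 0.00638 = $1,687,436 × 0.00638 = $10,765.84168
Total = $51,121.27716

$51,121.28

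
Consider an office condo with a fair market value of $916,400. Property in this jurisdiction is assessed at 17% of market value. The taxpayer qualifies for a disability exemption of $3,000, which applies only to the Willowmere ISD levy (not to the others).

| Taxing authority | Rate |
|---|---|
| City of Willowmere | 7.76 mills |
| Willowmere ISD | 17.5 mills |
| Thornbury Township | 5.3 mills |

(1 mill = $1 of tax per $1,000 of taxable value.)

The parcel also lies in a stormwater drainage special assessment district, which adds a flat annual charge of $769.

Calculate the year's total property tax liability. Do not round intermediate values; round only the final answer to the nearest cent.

$5,477.38

Assessed value = $916,400 × 0.17 = $155,788
City of Willowmere: $155,788 × 0.00776 = $1,208.91488
Willowmere ISD: ($155,788 − $3,000) × 0.0175 = $152,788 × 0.0175 = $2,673.79
Thornbury Township: $155,788 × 0.0053 = $825.6764
Levies subtotal = $4,708.38128
Total = $4,708.38128 + $769 = $5,477.38128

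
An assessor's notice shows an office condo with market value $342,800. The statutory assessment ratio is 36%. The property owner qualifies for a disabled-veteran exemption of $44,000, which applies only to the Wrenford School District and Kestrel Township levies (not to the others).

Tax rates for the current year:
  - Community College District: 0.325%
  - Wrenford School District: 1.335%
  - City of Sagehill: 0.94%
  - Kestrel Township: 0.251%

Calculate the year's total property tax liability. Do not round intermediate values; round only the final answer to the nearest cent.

$2,820.52

Assessed value = $342,800 × 0.36 = $123,408
Community College District: $123,408 × 0.00325 = $401.076
Wrenford School District: ($123,408 − $44,000) × 0.01335 = $79,408 × 0.01335 = $1,060.0968
City of Sagehill: $123,408 × 0.0094 = $1,160.0352
Kestrel Township: ($123,408 − $44,000) × 0.00251 = $79,408 × 0.00251 = $199.31408
Total = $2,820.52208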